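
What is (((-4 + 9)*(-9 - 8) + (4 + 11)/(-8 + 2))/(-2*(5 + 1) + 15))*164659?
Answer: -28815325/6 ≈ -4.8026e+6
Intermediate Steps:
(((-4 + 9)*(-9 - 8) + (4 + 11)/(-8 + 2))/(-2*(5 + 1) + 15))*164659 = ((5*(-17) + 15/(-6))/(-2*6 + 15))*164659 = ((-85 + 15*(-⅙))/(-12 + 15))*164659 = ((-85 - 5/2)/3)*164659 = -175/2*⅓*164659 = -175/6*164659 = -28815325/6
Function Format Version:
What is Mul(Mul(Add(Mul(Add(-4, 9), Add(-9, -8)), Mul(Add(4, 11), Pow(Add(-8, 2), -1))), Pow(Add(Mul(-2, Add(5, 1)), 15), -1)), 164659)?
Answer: Rational(-28815325, 6) ≈ -4.8026e+6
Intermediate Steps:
Mul(Mul(Add(Mul(Add(-4, 9), Add(-9, -8)), Mul(Add(4, 11), Pow(Add(-8, 2), -1))), Pow(Add(Mul(-2, Add(5, 1)), 15), -1)), 164659) = Mul(Mul(Add(Mul(5, -17), Mul(15, Pow(-6, -1))), Pow(Add(Mul(-2, 6), 15), -1)), 164659) = Mul(Mul(Add(-85, Mul(15, Rational(-1, 6))), Pow(Add(-12, 15), -1)), 164659) = Mul(Mul(Add(-85, Rational(-5, 2)), Pow(3, -1)), 164659) = Mul(Mul(Rational(-175, 2), Rational(1, 3)), 164659) = Mul(Rational(-175, 6), 164659) = Rational(-28815325, 6)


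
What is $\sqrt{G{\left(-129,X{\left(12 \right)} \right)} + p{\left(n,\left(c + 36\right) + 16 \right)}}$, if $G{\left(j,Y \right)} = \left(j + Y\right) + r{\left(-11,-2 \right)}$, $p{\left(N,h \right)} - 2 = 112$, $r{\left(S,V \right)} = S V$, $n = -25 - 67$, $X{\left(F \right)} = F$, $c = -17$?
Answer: $\sqrt{19} \approx 4.3589$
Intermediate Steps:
$n = -92$ ($n = -25 - 67 = -92$)
$p{\left(N,h \right)} = 114$ ($p{\left(N,h \right)} = 2 + 112 = 114$)
$G{\left(j,Y \right)} = 22 + Y + j$ ($G{\left(j,Y \right)} = \left(j + Y\right) - -22 = \left(Y + j\right) + 22 = 22 + Y + j$)
$\sqrt{G{\left(-129,X{\left(12 \right)} \right)} + p{\left(n,\left(c + 36\right) + 16 \right)}} = \sqrt{\left(22 + 12 - 129\right) + 114} = \sqrt{-95 + 114} = \sqrt{19}$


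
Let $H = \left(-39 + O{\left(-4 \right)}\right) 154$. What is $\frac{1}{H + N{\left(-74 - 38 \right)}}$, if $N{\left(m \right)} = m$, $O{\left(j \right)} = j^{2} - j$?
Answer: $- \frac{1}{3038} \approx -0.00032916$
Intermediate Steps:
$H = -2926$ ($H = \left(-39 - 4 \left(-1 - 4\right)\right) 154 = \left(-39 - -20\right) 154 = \left(-39 + 20\right) 154 = \left(-19\right) 154 = -2926$)
$\frac{1}{H + N{\left(-74 - 38 \right)}} = \frac{1}{-2926 - 112} = \frac{1}{-3038} = - \frac{1}{3038}$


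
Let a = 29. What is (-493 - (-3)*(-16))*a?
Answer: -15689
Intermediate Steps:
(-493 - (-3)*(-16))*a = (-493 - (-3)*(-16))*29 = (-493 - 1*48)*29 = (-493 - 48)*29 = -541*29 = -15689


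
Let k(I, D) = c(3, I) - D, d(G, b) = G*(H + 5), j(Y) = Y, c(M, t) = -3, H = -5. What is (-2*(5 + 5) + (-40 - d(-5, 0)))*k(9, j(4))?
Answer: 420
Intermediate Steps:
d(G, b) = 0 (d(G, b) = G*(-5 + 5) = G*0 = 0)
k(I, D) = -3 - D
(-2*(5 + 5) + (-40 - d(-5, 0)))*k(9, j(4)) = (-2*(5 + 5) + (-40 - 1*0))*(-3 - 1*4) = (-2*10 + (-40 + 0))*(-3 - 4) = (-20 - 40)*(-7) = -60*(-7) = 420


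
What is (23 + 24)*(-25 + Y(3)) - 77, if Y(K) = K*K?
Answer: -829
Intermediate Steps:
Y(K) = K²
(23 + 24)*(-25 + Y(3)) - 77 = (23 + 24)*(-25 + 3²) - 77 = 47*(-25 + 9) - 77 = 47*(-16) - 77 = -752 - 77 = -829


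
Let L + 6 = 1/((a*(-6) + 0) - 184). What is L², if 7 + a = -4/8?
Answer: 697225/19321 ≈ 36.086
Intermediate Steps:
a = -15/2 (a = -7 - 4/8 = -7 - 1*½ = -7 - ½ = -15/2 ≈ -7.5000)
L = -835/139 (L = -6 + 1/((-15/2*(-6) + 0) - 184) = -6 + 1/((45 + 0) - 184) = -6 + 1/(45 - 184) = -6 + 1/(-139) = -6 - 1/139 = -835/139 ≈ -6.0072)
L² = (-835/139)² = 697225/19321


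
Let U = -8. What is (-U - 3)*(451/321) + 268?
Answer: 88283/321 ≈ 275.02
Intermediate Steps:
(-U - 3)*(451/321) + 268 = (-1*(-8) - 3)*(451/321) + 268 = (8 - 3)*(451*(1/321)) + 268 = 5*(451/321) + 268 = 2255/321 + 268 = 88283/321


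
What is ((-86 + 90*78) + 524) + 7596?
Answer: 15054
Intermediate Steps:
((-86 + 90*78) + 524) + 7596 = ((-86 + 7020) + 524) + 7596 = (6934 + 524) + 7596 = 7458 + 7596 = 15054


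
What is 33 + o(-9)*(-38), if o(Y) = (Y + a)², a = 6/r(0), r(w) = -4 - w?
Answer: -8313/2 ≈ -4156.5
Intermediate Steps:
a = -3/2 (a = 6/(-4 - 1*0) = 6/(-4 + 0) = 6/(-4) = 6*(-¼) = -3/2 ≈ -1.5000)
o(Y) = (-3/2 + Y)² (o(Y) = (Y - 3/2)² = (-3/2 + Y)²)
33 + o(-9)*(-38) = 33 + ((-3 + 2*(-9))²/4)*(-38) = 33 + ((-3 - 18)²/4)*(-38) = 33 + ((¼)*(-21)²)*(-38) = 33 + ((¼)*441)*(-38) = 33 + (441/4)*(-38) = 33 - 8379/2 = -8313/2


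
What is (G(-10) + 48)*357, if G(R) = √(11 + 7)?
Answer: 17136 + 1071*√2 ≈ 18651.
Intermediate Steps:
G(R) = 3*√2 (G(R) = √18 = 3*√2)
(G(-10) + 48)*357 = (3*√2 + 48)*357 = (48 + 3*√2)*357 = 17136 + 1071*√2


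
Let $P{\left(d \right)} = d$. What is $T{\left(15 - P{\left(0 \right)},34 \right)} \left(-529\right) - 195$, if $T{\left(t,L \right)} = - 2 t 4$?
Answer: $63285$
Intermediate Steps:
$T{\left(t,L \right)} = - 8 t$
$T{\left(15 - P{\left(0 \right)},34 \right)} \left(-529\right) - 195 = - 8 \left(15 - 0\right) \left(-529\right) - 195 = - 8 \left(15 + 0\right) \left(-529\right) - 195 = \left(-8\right) 15 \left(-529\right) - 195 = \left(-120\right) \left(-529\right) - 195 = 63480 - 195 = 63285$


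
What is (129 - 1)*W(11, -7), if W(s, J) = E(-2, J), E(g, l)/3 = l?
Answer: -2688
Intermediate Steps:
E(g, l) = 3*l
W(s, J) = 3*J
(129 - 1)*W(11, -7) = (129 - 1)*(3*(-7)) = 128*(-21) = -2688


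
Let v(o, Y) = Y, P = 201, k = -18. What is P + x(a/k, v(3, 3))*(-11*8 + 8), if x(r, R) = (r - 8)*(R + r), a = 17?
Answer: 135421/81 ≈ 1671.9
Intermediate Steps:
x(r, R) = (-8 + r)*(R + r)
P + x(a/k, v(3, 3))*(-11*8 + 8) = 201 + ((17/(-18))² - 8*3 - 136/(-18) + 3*(17/(-18)))*(-11*8 + 8) = 201 + ((17*(-1/18))² - 24 - 136*(-1)/18 + 3*(17*(-1/18)))*(-88 + 8) = 201 + ((-17/18)² - 24 - 8*(-17/18) + 3*(-17/18))*(-80) = 201 + (289/324 - 24 + 68/9 - 17/6)*(-80) = 201 - 5957/324*(-80) = 201 + 119140/81 = 135421/81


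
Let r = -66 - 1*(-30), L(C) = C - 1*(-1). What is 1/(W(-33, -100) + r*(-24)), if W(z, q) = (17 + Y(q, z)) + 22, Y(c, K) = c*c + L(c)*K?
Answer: 1/14170 ≈ 7.0572e-5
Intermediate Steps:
L(C) = 1 + C (L(C) = C + 1 = 1 + C)
r = -36 (r = -66 + 30 = -36)
Y(c, K) = c**2 + K*(1 + c) (Y(c, K) = c*c + (1 + c)*K = c**2 + K*(1 + c))
W(z, q) = 39 + q**2 + z*(1 + q) (W(z, q) = (17 + (q**2 + z*(1 + q))) + 22 = (17 + q**2 + z*(1 + q)) + 22 = 39 + q**2 + z*(1 + q))
1/(W(-33, -100) + r*(-24)) = 1/((39 + (-100)**2 - 33*(1 - 100)) - 36*(-24)) = 1/((39 + 10000 - 33*(-99)) + 864) = 1/((39 + 10000 + 3267) + 864) = 1/(13306 + 864) = 1/14170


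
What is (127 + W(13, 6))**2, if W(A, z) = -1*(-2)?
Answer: 16641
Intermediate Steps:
W(A, z) = 2
(127 + W(13, 6))**2 = (127 + 2)**2 = 129**2 = 16641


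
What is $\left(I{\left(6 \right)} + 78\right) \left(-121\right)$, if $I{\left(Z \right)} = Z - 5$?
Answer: $-9559$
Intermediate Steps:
$I{\left(Z \right)} = -5 + Z$
$\left(I{\left(6 \right)} + 78\right) \left(-121\right) = \left(\left(-5 + 6\right) + 78\right) \left(-121\right) = \left(1 + 78\right) \left(-121\right) = 79 \left(-121\right) = -9559$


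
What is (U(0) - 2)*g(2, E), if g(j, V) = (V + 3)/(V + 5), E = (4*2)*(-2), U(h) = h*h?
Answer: -26/11 ≈ -2.3636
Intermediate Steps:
U(h) = h²
E = -16 (E = 8*(-2) = -16)
g(j, V) = (3 + V)/(5 + V)
(U(0) - 2)*g(2, E) = (0² - 2)*((3 - 16)/(5 - 16)) = (0 - 2)*(-13/(-11)) = -(-2)*(-13)/11 = -2*13/11 = -26/11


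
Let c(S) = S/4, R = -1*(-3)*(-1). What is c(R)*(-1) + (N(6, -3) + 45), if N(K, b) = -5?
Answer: 163/4 ≈ 40.750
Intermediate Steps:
R = -3 (R = 3*(-1) = -3)
c(S) = S/4 (c(S) = S*(¼) = S/4)
c(R)*(-1) + (N(6, -3) + 45) = ((¼)*(-3))*(-1) + (-5 + 45) = -¾*(-1) + 40 = ¾ + 40 = 163/4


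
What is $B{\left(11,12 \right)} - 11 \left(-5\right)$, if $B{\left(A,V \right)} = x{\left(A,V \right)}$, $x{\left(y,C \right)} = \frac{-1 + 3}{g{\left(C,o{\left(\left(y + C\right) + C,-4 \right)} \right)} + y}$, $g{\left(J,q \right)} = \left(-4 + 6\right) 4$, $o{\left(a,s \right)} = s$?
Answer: $\frac{1047}{19} \approx 55.105$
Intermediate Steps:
$g{\left(J,q \right)} = 8$ ($g{\left(J,q \right)} = 2 \cdot 4 = 8$)
$x{\left(y,C \right)} = \frac{2}{8 + y}$ ($x{\left(y,C \right)} = \frac{-1 + 3}{8 + y} = \frac{2}{8 + y}$)
$B{\left(A,V \right)} = \frac{2}{8 + A}$
$B{\left(11,12 \right)} - 11 \left(-5\right) = \frac{2}{8 + 11} - 11 \left(-5\right) = \frac{2}{19} - -55 = 2 \cdot \frac{1}{19} + 55 = \frac{2}{19} + 55 = \frac{1047}{19}$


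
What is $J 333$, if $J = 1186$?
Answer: $394938$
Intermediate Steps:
$J 333 = 1186 \cdot 333 = 394938$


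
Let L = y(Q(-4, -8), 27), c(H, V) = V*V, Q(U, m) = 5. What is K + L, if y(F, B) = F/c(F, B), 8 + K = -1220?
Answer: -895207/729 ≈ -1228.0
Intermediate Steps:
K = -1228 (K = -8 - 1220 = -1228)
c(H, V) = V**2
y(F, B) = F/B**2 (y(F, B) = F/(B**2) = F/B**2)
L = 5/729 (L = 5/27**2 = 5*(1/729) = 5/729 ≈ 0.0068587)
K + L = -1228 + 5/729 = -895207/729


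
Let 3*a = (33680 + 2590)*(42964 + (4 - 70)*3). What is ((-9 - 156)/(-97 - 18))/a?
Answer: 11/3963980540 ≈ 2.7750e-9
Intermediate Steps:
a = 517040940 (a = ((33680 + 2590)*(42964 + (4 - 70)*3))/3 = (36270*(42964 - 66*3))/3 = (36270*(42964 - 198))/3 = (36270*42766)/3 = (⅓)*1551122820 = 517040940)
((-9 - 156)/(-97 - 18))/a = ((-9 - 156)/(-97 - 18))/517040940 = (-165/(-115))*(1/517040940) = -1/115*(-165)*(1/517040940) = (33/23)*(1/517040940) = 11/3963980540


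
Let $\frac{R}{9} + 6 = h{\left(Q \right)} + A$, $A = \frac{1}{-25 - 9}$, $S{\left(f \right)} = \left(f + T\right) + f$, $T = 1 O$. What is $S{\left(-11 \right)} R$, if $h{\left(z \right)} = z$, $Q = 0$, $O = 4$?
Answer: $\frac{16605}{17} \approx 976.76$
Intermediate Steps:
$T = 4$ ($T = 1 \cdot 4 = 4$)
$S{\left(f \right)} = 4 + 2 f$ ($S{\left(f \right)} = \left(f + 4\right) + f = \left(4 + f\right) + f = 4 + 2 f$)
$A = - \frac{1}{34}$ ($A = \frac{1}{-34} = - \frac{1}{34} \approx -0.029412$)
$R = - \frac{1845}{34}$ ($R = -54 + 9 \left(0 - \frac{1}{34}\right) = -54 + 9 \left(- \frac{1}{34}\right) = -54 - \frac{9}{34} = - \frac{1845}{34} \approx -54.265$)
$S{\left(-11 \right)} R = \left(4 + 2 \left(-11\right)\right) \left(- \frac{1845}{34}\right) = \left(4 - 22\right) \left(- \frac{1845}{34}\right) = \left(-18\right) \left(- \frac{1845}{34}\right) = \frac{16605}{17}$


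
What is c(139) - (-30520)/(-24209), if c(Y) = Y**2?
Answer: 467711569/24209 ≈ 19320.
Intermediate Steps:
c(139) - (-30520)/(-24209) = 139**2 - (-30520)/(-24209) = 19321 - (-30520)*(-1)/24209 = 19321 - 1*30520/24209 = 19321 - 30520/24209 = 467711569/24209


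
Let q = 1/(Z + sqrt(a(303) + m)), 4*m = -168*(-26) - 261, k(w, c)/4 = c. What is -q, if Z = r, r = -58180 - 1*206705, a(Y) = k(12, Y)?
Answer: 70636/18710416263 + 2*sqrt(995)/93552081315 ≈ 3.7759e-6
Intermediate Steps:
k(w, c) = 4*c
a(Y) = 4*Y
m = 4107/4 (m = (-168*(-26) - 261)/4 = (4368 - 261)/4 = (1/4)*4107 = 4107/4 ≈ 1026.8)
r = -264885 (r = -58180 - 206705 = -264885)
Z = -264885
q = 1/(-264885 + 3*sqrt(995)/2) (q = 1/(-264885 + sqrt(4*303 + 4107/4)) = 1/(-264885 + sqrt(1212 + 4107/4)) = 1/(-264885 + sqrt(8955/4)) = 1/(-264885 + 3*sqrt(995)/2) ≈ -3.7759e-6)
-q = -(-70636/18710416263 - 2*sqrt(995)/93552081315) = 70636/18710416263 + 2*sqrt(995)/93552081315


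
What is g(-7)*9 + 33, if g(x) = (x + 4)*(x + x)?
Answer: 411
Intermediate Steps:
g(x) = 2*x*(4 + x) (g(x) = (4 + x)*(2*x) = 2*x*(4 + x))
g(-7)*9 + 33 = (2*(-7)*(4 - 7))*9 + 33 = (2*(-7)*(-3))*9 + 33 = 42*9 + 33 = 378 + 33 = 411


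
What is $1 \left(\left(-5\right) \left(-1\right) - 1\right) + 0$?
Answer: $4$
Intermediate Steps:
$1 \left(\left(-5\right) \left(-1\right) - 1\right) + 0 = 1 \left(5 - 1\right) + 0 = 1 \cdot 4 + 0 = 4 + 0 = 4$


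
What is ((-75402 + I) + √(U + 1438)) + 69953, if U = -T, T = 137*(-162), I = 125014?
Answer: 119565 + 4*√1477 ≈ 1.1972e+5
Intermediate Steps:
T = -22194
U = 22194 (U = -1*(-22194) = 22194)
((-75402 + I) + √(U + 1438)) + 69953 = ((-75402 + 125014) + √(22194 + 1438)) + 69953 = (49612 + √23632) + 69953 = (49612 + 4*√1477) + 69953 = 119565 + 4*√1477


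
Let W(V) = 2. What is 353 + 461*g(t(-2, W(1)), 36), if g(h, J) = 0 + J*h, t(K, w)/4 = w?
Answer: 133121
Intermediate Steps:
t(K, w) = 4*w
g(h, J) = J*h
353 + 461*g(t(-2, W(1)), 36) = 353 + 461*(36*(4*2)) = 353 + 461*(36*8) = 353 + 461*288 = 353 + 132768 = 133121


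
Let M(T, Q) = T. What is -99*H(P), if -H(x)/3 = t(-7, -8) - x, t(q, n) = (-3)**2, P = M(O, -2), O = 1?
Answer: 2376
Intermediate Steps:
P = 1
t(q, n) = 9
H(x) = -27 + 3*x (H(x) = -3*(9 - x) = -27 + 3*x)
-99*H(P) = -99*(-27 + 3*1) = -99*(-27 + 3) = -99*(-24) = 2376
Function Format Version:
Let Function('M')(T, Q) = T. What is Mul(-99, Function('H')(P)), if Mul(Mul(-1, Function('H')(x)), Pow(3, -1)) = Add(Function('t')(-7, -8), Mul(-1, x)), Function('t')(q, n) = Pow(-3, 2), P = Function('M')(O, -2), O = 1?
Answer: 2376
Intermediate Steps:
P = 1
Function('t')(q, n) = 9
Function('H')(x) = Add(-27, Mul(3, x)) (Function('H')(x) = Mul(-3, Add(9, Mul(-1, x))) = Add(-27, Mul(3, x)))
Mul(-99, Function('H')(P)) = Mul(-99, Add(-27, Mul(3, 1))) = Mul(-99, Add(-27, 3)) = Mul(-99, -24) = 2376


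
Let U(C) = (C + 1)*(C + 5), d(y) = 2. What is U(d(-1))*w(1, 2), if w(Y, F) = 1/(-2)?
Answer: -21/2 ≈ -10.500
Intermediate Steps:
w(Y, F) = -½
U(C) = (1 + C)*(5 + C)
U(d(-1))*w(1, 2) = (5 + 2² + 6*2)*(-½) = (5 + 4 + 12)*(-½) = 21*(-½) = -21/2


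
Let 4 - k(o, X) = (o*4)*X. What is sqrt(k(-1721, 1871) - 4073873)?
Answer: 3*sqrt(978455) ≈ 2967.5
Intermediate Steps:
k(o, X) = 4 - 4*X*o (k(o, X) = 4 - o*4*X = 4 - 4*o*X = 4 - 4*X*o)
sqrt(k(-1721, 1871) - 4073873) = sqrt((4 - 4*1871*(-1721)) - 4073873) = sqrt((4 + 12879964) - 4073873) = sqrt(12879968 - 4073873) = sqrt(8806095) = 3*sqrt(978455)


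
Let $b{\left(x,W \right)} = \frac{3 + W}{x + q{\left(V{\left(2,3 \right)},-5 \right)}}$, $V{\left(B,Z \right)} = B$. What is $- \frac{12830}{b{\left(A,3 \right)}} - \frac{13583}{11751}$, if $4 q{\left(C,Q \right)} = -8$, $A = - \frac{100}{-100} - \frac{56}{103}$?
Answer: $\frac{3993882196}{1210353} \approx 3299.8$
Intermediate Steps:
$A = \frac{47}{103}$ ($A = \left(-100\right) \left(- \frac{1}{100}\right) - \frac{56}{103} = 1 - \frac{56}{103} = \frac{47}{103} \approx 0.45631$)
$q{\left(C,Q \right)} = -2$ ($q{\left(C,Q \right)} = \frac{1}{4} \left(-8\right) = -2$)
$b{\left(x,W \right)} = \frac{3 + W}{-2 + x}$ ($b{\left(x,W \right)} = \frac{3 + W}{x - 2} = \frac{3 + W}{-2 + x}$)
$- \frac{12830}{b{\left(A,3 \right)}} - \frac{13583}{11751} = - \frac{12830}{\frac{1}{-2 + \frac{47}{103}} \left(3 + 3\right)} - \frac{13583}{11751} = - \frac{12830}{\frac{1}{- \frac{159}{103}} \cdot 6} - \frac{13583}{11751} = - \frac{12830}{\left(- \frac{103}{159}\right) 6} - \frac{13583}{11751} = - \frac{12830}{- \frac{206}{53}} - \frac{13583}{11751} = \left(-12830\right) \left(- \frac{53}{206}\right) - \frac{13583}{11751} = \frac{339995}{103} - \frac{13583}{11751} = \frac{3993882196}{1210353}$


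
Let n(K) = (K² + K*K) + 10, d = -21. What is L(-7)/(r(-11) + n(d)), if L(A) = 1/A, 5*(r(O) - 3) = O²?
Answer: -5/32172 ≈ -0.00015541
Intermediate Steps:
n(K) = 10 + 2*K² (n(K) = (K² + K²) + 10 = 2*K² + 10 = 10 + 2*K²)
r(O) = 3 + O²/5
L(-7)/(r(-11) + n(d)) = 1/(((3 + (⅕)*(-11)²) + (10 + 2*(-21)²))*(-7)) = -⅐/((3 + (⅕)*121) + (10 + 2*441)) = -⅐/((3 + 121/5) + (10 + 882)) = -⅐/(136/5 + 892) = -⅐/(4596/5) = (5/4596)*(-⅐) = -5/32172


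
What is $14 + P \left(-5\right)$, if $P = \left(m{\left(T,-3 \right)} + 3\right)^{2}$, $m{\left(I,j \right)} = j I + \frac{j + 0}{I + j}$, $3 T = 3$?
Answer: $\frac{11}{4} \approx 2.75$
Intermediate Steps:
$T = 1$ ($T = \frac{1}{3} \cdot 3 = 1$)
$m{\left(I,j \right)} = I j + \frac{j}{I + j}$
$P = \frac{9}{4}$ ($P = \left(- \frac{3 \left(1 + 1^{2} + 1 \left(-3\right)\right)}{1 - 3} + 3\right)^{2} = \left(- \frac{3 \left(1 + 1 - 3\right)}{-2} + 3\right)^{2} = \left(\left(-3\right) \left(- \frac{1}{2}\right) \left(-1\right) + 3\right)^{2} = \left(- \frac{3}{2} + 3\right)^{2} = \left(\frac{3}{2}\right)^{2} = \frac{9}{4} \approx 2.25$)
$14 + P \left(-5\right) = 14 + \frac{9}{4} \left(-5\right) = 14 - \frac{45}{4} = \frac{11}{4}$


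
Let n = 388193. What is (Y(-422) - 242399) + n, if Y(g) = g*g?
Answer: 323878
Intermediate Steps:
Y(g) = g²
(Y(-422) - 242399) + n = ((-422)² - 242399) + 388193 = (178084 - 242399) + 388193 = -64315 + 388193 = 323878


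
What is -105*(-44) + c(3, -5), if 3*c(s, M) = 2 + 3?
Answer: 13865/3 ≈ 4621.7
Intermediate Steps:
c(s, M) = 5/3 (c(s, M) = (2 + 3)/3 = (⅓)*5 = 5/3)
-105*(-44) + c(3, -5) = -105*(-44) + 5/3 = 4620 + 5/3 = 13865/3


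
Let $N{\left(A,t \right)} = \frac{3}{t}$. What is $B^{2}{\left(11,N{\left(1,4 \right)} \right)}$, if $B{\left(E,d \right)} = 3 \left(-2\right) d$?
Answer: $\frac{81}{4} \approx 20.25$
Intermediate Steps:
$B{\left(E,d \right)} = - 6 d$
$B^{2}{\left(11,N{\left(1,4 \right)} \right)} = \left(- 6 \cdot \frac{3}{4}\right)^{2} = \left(- 6 \cdot 3 \cdot \frac{1}{4}\right)^{2} = \left(\left(-6\right) \frac{3}{4}\right)^{2} = \left(- \frac{9}{2}\right)^{2} = \frac{81}{4}$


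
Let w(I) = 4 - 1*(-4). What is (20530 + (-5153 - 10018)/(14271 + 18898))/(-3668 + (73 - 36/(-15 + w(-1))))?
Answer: -4766610793/833503801 ≈ -5.7188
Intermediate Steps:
w(I) = 8 (w(I) = 4 + 4 = 8)
(20530 + (-5153 - 10018)/(14271 + 18898))/(-3668 + (73 - 36/(-15 + w(-1)))) = (20530 + (-5153 - 10018)/(14271 + 18898))/(-3668 + (73 - 36/(-15 + 8))) = (20530 - 15171/33169)/(-3668 + (73 - 36/(-7))) = (20530 - 15171*1/33169)/(-3668 + (73 - 36*(-⅐))) = (20530 - 15171/33169)/(-3668 + (73 + 36/7)) = 680944399/(33169*(-3668 + 547/7)) = 680944399/(33169*(-25129/7)) = (680944399/33169)*(-7/25129) = -4766610793/833503801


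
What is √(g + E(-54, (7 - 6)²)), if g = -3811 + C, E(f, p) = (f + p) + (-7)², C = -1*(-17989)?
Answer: √14174 ≈ 119.05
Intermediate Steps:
C = 17989
E(f, p) = 49 + f + p (E(f, p) = (f + p) + 49 = 49 + f + p)
g = 14178 (g = -3811 + 17989 = 14178)
√(g + E(-54, (7 - 6)²)) = √(14178 + (49 - 54 + (7 - 6)²)) = √(14178 + (49 - 54 + 1²)) = √(14178 + (49 - 54 + 1)) = √(14178 - 4) = √14174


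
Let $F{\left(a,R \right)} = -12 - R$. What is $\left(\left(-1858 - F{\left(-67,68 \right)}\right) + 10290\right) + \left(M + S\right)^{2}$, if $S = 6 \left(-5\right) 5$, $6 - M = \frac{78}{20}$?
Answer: $\frac{3038641}{100} \approx 30386.0$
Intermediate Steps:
$M = \frac{21}{10}$ ($M = 6 - \frac{78}{20} = 6 - 78 \cdot \frac{1}{20} = 6 - \frac{39}{10} = \frac{21}{10} \approx 2.1$)
$S = -150$ ($S = \left(-30\right) 5 = -150$)
$\left(\left(-1858 - F{\left(-67,68 \right)}\right) + 10290\right) + \left(M + S\right)^{2} = \left(\left(-1858 - \left(-12 - 68\right)\right) + 10290\right) + \left(\frac{21}{10} - 150\right)^{2} = \left(\left(-1858 - \left(-12 - 68\right)\right) + 10290\right) + \left(- \frac{1479}{10}\right)^{2} = \left(\left(-1858 - -80\right) + 10290\right) + \frac{2187441}{100} = \left(\left(-1858 + 80\right) + 10290\right) + \frac{2187441}{100} = \left(-1778 + 10290\right) + \frac{2187441}{100} = 8512 + \frac{2187441}{100} = \frac{3038641}{100}$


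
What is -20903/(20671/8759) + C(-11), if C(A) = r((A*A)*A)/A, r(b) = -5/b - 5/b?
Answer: -2680611775367/302644111 ≈ -8857.3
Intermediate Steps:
r(b) = -10/b
C(A) = -10/A**4 (C(A) = (-10/A**3)/A = -10/A**4)
-20903/(20671/8759) + C(-11) = -20903/(20671/8759) - 10/(-11)**4 = -20903/(20671*(1/8759)) - 10*1/14641 = -20903/20671/8759 - 10/14641 = -20903*8759/20671 - 10/14641 = -183089377/20671 - 10/14641 = -2680611775367/302644111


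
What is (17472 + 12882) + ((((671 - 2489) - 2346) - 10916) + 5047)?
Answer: 20321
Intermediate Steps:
(17472 + 12882) + ((((671 - 2489) - 2346) - 10916) + 5047) = 30354 + (((-1818 - 2346) - 10916) + 5047) = 30354 + ((-4164 - 10916) + 5047) = 30354 + (-15080 + 5047) = 30354 - 10033 = 20321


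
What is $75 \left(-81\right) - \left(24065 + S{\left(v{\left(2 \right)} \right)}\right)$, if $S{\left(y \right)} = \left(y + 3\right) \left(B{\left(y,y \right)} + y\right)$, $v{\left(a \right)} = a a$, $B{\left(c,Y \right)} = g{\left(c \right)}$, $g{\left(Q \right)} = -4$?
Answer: $-30140$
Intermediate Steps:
$B{\left(c,Y \right)} = -4$
$v{\left(a \right)} = a^{2}$
$S{\left(y \right)} = \left(-4 + y\right) \left(3 + y\right)$ ($S{\left(y \right)} = \left(y + 3\right) \left(-4 + y\right) = \left(3 + y\right) \left(-4 + y\right) = \left(-4 + y\right) \left(3 + y\right)$)
$75 \left(-81\right) - \left(24065 + S{\left(v{\left(2 \right)} \right)}\right) = 75 \left(-81\right) - \left(24053 - 4 + \left(2^{2}\right)^{2}\right) = -6075 - \left(24069 - 4\right) = -6075 - 24065 = -30140$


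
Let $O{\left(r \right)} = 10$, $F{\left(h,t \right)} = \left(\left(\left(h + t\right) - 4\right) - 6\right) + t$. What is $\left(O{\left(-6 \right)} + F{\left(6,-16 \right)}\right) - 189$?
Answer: $-215$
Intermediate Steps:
$F{\left(h,t \right)} = -10 + h + 2 t$ ($F{\left(h,t \right)} = \left(\left(-4 + h + t\right) - 6\right) + t = \left(-10 + h + t\right) + t = -10 + h + 2 t$)
$\left(O{\left(-6 \right)} + F{\left(6,-16 \right)}\right) - 189 = \left(10 + \left(-10 + 6 + 2 \left(-16\right)\right)\right) - 189 = \left(10 - 36\right) - 189 = -26 - 189 = -215$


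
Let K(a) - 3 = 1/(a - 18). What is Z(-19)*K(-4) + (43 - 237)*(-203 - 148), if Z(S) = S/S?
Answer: 1498133/22 ≈ 68097.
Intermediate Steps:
K(a) = 3 + 1/(-18 + a) (K(a) = 3 + 1/(a - 18) = 3 + 1/(-18 + a))
Z(S) = 1
Z(-19)*K(-4) + (43 - 237)*(-203 - 148) = 1*((-53 + 3*(-4))/(-18 - 4)) + (43 - 237)*(-203 - 148) = 1*((-53 - 12)/(-22)) - 194*(-351) = 1*(-1/22*(-65)) + 68094 = 1*(65/22) + 68094 = 65/22 + 68094 = 1498133/22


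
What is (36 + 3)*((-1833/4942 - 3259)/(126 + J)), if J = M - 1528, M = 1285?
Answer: 16107811/14826 ≈ 1086.5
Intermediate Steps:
J = -243 (J = 1285 - 1528 = -243)
(36 + 3)*((-1833/4942 - 3259)/(126 + J)) = (36 + 3)*((-1833/4942 - 3259)/(126 - 243)) = 39*((-1833*1/4942 - 3259)/(-117)) = 39*((-1833/4942 - 3259)*(-1/117)) = 39*(-16107811/4942*(-1/117)) = 39*(16107811/578214) = 16107811/14826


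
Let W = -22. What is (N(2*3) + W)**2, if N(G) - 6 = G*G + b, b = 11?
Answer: 961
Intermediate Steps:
N(G) = 17 + G**2 (N(G) = 6 + (G*G + 11) = 6 + (G**2 + 11) = 6 + (11 + G**2) = 17 + G**2)
(N(2*3) + W)**2 = ((17 + (2*3)**2) - 22)**2 = ((17 + 6**2) - 22)**2 = ((17 + 36) - 22)**2 = (53 - 22)**2 = 31**2 = 961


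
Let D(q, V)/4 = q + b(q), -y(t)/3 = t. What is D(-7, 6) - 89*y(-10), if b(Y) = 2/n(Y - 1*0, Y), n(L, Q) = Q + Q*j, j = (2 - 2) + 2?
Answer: -56666/21 ≈ -2698.4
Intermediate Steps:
y(t) = -3*t
j = 2 (j = 0 + 2 = 2)
n(L, Q) = 3*Q (n(L, Q) = Q + Q*2 = Q + 2*Q = 3*Q)
b(Y) = 2/(3*Y) (b(Y) = 2/((3*Y)) = 2*(1/(3*Y)) = 2/(3*Y))
D(q, V) = 4*q + 8/(3*q) (D(q, V) = 4*(q + 2/(3*q)) = 4*q + 8/(3*q))
D(-7, 6) - 89*y(-10) = (4*(-7) + (8/3)/(-7)) - (-267)*(-10) = (-28 + (8/3)*(-⅐)) - 89*30 = (-28 - 8/21) - 2670 = -596/21 - 2670 = -56666/21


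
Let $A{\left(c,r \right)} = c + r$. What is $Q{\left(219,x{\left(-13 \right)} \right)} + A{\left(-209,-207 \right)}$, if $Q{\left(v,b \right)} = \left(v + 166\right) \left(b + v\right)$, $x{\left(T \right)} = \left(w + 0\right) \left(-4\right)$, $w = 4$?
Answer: $77739$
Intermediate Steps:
$x{\left(T \right)} = -16$ ($x{\left(T \right)} = \left(4 + 0\right) \left(-4\right) = 4 \left(-4\right) = -16$)
$Q{\left(v,b \right)} = \left(166 + v\right) \left(b + v\right)$
$Q{\left(219,x{\left(-13 \right)} \right)} + A{\left(-209,-207 \right)} = \left(219^{2} + 166 \left(-16\right) + 166 \cdot 219 - 3504\right) - 416 = \left(47961 - 2656 + 36354 - 3504\right) - 416 = 78155 - 416 = 77739$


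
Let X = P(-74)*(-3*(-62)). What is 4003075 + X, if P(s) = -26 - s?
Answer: 4012003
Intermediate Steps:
X = 8928 (X = (-26 - 1*(-74))*(-3*(-62)) = (-26 + 74)*186 = 48*186 = 8928)
4003075 + X = 4003075 + 8928 = 4012003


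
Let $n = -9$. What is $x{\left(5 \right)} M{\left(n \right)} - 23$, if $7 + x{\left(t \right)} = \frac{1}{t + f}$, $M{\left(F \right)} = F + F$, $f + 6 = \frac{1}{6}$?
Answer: $\frac{623}{5} \approx 124.6$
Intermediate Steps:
$f = - \frac{35}{6}$ ($f = -6 + \frac{1}{6} = - \frac{35}{6} \approx -5.8333$)
$M{\left(F \right)} = 2 F$
$x{\left(t \right)} = -7 + \frac{1}{- \frac{35}{6} + t}$ ($x{\left(t \right)} = -7 + \frac{1}{t - \frac{35}{6}} = -7 + \frac{1}{- \frac{35}{6} + t}$)
$x{\left(5 \right)} M{\left(n \right)} - 23 = \frac{251 - 210}{-35 + 6 \cdot 5} \cdot 2 \left(-9\right) - 23 = \frac{251 - 210}{-35 + 30} \left(-18\right) - 23 = \frac{1}{-5} \cdot 41 \left(-18\right) - 23 = \left(- \frac{1}{5}\right) 41 \left(-18\right) - 23 = \left(- \frac{41}{5}\right) \left(-18\right) - 23 = \frac{738}{5} - 23 = \frac{623}{5}$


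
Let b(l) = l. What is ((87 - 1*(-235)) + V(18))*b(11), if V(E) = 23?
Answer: 3795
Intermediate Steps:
((87 - 1*(-235)) + V(18))*b(11) = ((87 - 1*(-235)) + 23)*11 = ((87 + 235) + 23)*11 = (322 + 23)*11 = 345*11 = 3795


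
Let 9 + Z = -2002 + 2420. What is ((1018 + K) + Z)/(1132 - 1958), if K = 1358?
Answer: -2785/826 ≈ -3.3717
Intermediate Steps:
Z = 409 (Z = -9 + (-2002 + 2420) = -9 + 418 = 409)
((1018 + K) + Z)/(1132 - 1958) = ((1018 + 1358) + 409)/(1132 - 1958) = (2376 + 409)/(-826) = 2785*(-1/826) = -2785/826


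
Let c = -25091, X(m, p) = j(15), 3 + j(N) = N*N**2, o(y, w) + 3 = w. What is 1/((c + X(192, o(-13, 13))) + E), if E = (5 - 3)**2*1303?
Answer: -1/16507 ≈ -6.0580e-5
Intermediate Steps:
o(y, w) = -3 + w
j(N) = -3 + N**3 (j(N) = -3 + N*N**2 = -3 + N**3)
X(m, p) = 3372 (X(m, p) = -3 + 15**3 = -3 + 3375 = 3372)
E = 5212 (E = 2**2*1303 = 4*1303 = 5212)
1/((c + X(192, o(-13, 13))) + E) = 1/((-25091 + 3372) + 5212) = 1/(-21719 + 5212) = 1/(-16507) = -1/16507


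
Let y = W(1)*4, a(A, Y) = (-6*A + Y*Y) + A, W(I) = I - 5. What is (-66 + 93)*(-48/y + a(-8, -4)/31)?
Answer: 4023/31 ≈ 129.77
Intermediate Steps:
W(I) = -5 + I
a(A, Y) = Y**2 - 5*A (a(A, Y) = (-6*A + Y**2) + A = (Y**2 - 6*A) + A = Y**2 - 5*A)
y = -16 (y = (-5 + 1)*4 = -4*4 = -16)
(-66 + 93)*(-48/y + a(-8, -4)/31) = (-66 + 93)*(-48/(-16) + ((-4)**2 - 5*(-8))/31) = 27*(-48*(-1/16) + (16 + 40)*(1/31)) = 27*(3 + 56*(1/31)) = 27*(3 + 56/31) = 27*(149/31) = 4023/31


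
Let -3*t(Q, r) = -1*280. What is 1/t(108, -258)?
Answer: 3/280 ≈ 0.010714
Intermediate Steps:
t(Q, r) = 280/3 (t(Q, r) = -(-1)*280/3 = -⅓*(-280) = 280/3)
1/t(108, -258) = 1/(280/3) = 3/280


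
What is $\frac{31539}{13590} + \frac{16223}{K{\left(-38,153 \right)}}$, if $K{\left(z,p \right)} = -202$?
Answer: $- \frac{17841641}{228765} \approx -77.991$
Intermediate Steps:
$\frac{31539}{13590} + \frac{16223}{K{\left(-38,153 \right)}} = \frac{31539}{13590} + \frac{16223}{-202} = 31539 \cdot \frac{1}{13590} + 16223 \left(- \frac{1}{202}\right) = \frac{10513}{4530} - \frac{16223}{202} = - \frac{17841641}{228765}$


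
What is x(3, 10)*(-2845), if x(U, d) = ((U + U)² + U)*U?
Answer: -332865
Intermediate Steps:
x(U, d) = U*(U + 4*U²) (x(U, d) = ((2*U)² + U)*U = (4*U² + U)*U = (U + 4*U²)*U = U*(U + 4*U²))
x(3, 10)*(-2845) = (3²*(1 + 4*3))*(-2845) = (9*(1 + 12))*(-2845) = (9*13)*(-2845) = 117*(-2845) = -332865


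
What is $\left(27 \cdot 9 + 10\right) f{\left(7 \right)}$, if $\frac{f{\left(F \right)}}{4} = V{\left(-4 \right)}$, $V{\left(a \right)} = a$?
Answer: $-4048$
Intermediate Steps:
$f{\left(F \right)} = -16$ ($f{\left(F \right)} = 4 \left(-4\right) = -16$)
$\left(27 \cdot 9 + 10\right) f{\left(7 \right)} = \left(27 \cdot 9 + 10\right) \left(-16\right) = \left(243 + 10\right) \left(-16\right) = 253 \left(-16\right) = -4048$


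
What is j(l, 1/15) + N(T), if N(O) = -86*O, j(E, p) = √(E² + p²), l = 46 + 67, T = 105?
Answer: -9030 + √2873026/15 ≈ -8917.0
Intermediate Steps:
l = 113
j(l, 1/15) + N(T) = √(113² + (1/15)²) - 86*105 = √(12769 + (1/15)²) - 9030 = √(12769 + 1/225) - 9030 = √(2873026/225) - 9030 = √2873026/15 - 9030 = -9030 + √2873026/15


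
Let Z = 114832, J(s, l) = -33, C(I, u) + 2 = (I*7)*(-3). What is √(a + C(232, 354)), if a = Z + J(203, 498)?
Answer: 5*√4397 ≈ 331.55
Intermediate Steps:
C(I, u) = -2 - 21*I (C(I, u) = -2 + (I*7)*(-3) = -2 + (7*I)*(-3) = -2 - 21*I)
a = 114799 (a = 114832 - 33 = 114799)
√(a + C(232, 354)) = √(114799 + (-2 - 21*232)) = √(114799 + (-2 - 4872)) = √(114799 - 4874) = √109925 = 5*√4397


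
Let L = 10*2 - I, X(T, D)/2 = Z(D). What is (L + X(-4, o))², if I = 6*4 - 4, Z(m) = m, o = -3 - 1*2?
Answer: 100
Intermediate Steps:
o = -5 (o = -3 - 2 = -5)
X(T, D) = 2*D
I = 20 (I = 24 - 4 = 20)
L = 0 (L = 10*2 - 1*20 = 20 - 20 = 0)
(L + X(-4, o))² = (0 + 2*(-5))² = (0 - 10)² = (-10)² = 100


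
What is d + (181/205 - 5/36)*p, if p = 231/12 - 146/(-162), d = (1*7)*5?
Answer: 119539939/2391120 ≈ 49.993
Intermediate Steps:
d = 35 (d = 7*5 = 35)
p = 6529/324 (p = 231*(1/12) - 146*(-1/162) = 77/4 + 73/81 = 6529/324 ≈ 20.151)
d + (181/205 - 5/36)*p = 35 + (181/205 - 5/36)*(6529/324) = 35 + (5491/7380)*(6529/324) = 35 + 35850739/2391120 = 119539939/2391120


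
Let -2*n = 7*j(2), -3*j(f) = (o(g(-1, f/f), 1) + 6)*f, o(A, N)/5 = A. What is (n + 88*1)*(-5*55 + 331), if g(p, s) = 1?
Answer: 19096/3 ≈ 6365.3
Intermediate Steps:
o(A, N) = 5*A
j(f) = -11*f/3 (j(f) = -(5*1 + 6)*f/3 = -(5 + 6)*f/3 = -11*f/3)
n = 77/3 (n = -7*(-11/3*2)/2 = -7*(-22)/(2*3) = -½*(-154/3) = 77/3 ≈ 25.667)
(n + 88*1)*(-5*55 + 331) = (77/3 + 88*1)*(-5*55 + 331) = (77/3 + 88)*(-275 + 331) = (341/3)*56 = 19096/3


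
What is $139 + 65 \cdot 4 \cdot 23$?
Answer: $6119$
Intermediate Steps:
$139 + 65 \cdot 4 \cdot 23 = 139 + 65 \cdot 92 = 139 + 5980 = 6119$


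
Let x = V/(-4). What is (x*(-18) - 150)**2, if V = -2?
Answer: 25281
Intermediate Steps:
x = 1/2 (x = -2/(-4) = -2*(-1/4) = 1/2 ≈ 0.50000)
(x*(-18) - 150)**2 = ((1/2)*(-18) - 150)**2 = (-9 - 150)**2 = (-159)**2 = 25281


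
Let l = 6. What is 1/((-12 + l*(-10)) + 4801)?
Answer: 1/4729 ≈ 0.00021146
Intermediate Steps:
1/((-12 + l*(-10)) + 4801) = 1/((-12 + 6*(-10)) + 4801) = 1/((-12 - 60) + 4801) = 1/(-72 + 4801) = 1/4729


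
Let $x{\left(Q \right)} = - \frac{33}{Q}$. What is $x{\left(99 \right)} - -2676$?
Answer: $\frac{8027}{3} \approx 2675.7$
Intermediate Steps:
$x{\left(99 \right)} - -2676 = - \frac{33}{99} - -2676 = \left(-33\right) \frac{1}{99} + 2676 = - \frac{1}{3} + 2676 = \frac{8027}{3}$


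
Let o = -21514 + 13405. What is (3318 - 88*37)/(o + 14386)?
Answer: 62/6277 ≈ 0.0098773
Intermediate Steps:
o = -8109
(3318 - 88*37)/(o + 14386) = (3318 - 88*37)/(-8109 + 14386) = (3318 - 3256)/6277 = 62*(1/6277) = 62/6277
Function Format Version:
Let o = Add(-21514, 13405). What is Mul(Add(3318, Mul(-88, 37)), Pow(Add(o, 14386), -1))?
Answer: Rational(62, 6277) ≈ 0.0098773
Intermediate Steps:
o = -8109
Mul(Add(3318, Mul(-88, 37)), Pow(Add(o, 14386), -1)) = Mul(Add(3318, Mul(-88, 37)), Pow(Add(-8109, 14386), -1)) = Mul(Add(3318, -3256), Pow(6277, -1)) = Mul(62, Rational(1, 6277)) = Rational(62, 6277)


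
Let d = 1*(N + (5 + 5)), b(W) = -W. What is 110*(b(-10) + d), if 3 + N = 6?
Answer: 2530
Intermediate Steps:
N = 3 (N = -3 + 6 = 3)
d = 13 (d = 1*(3 + (5 + 5)) = 1*(3 + 10) = 1*13 = 13)
110*(b(-10) + d) = 110*(-1*(-10) + 13) = 110*(10 + 13) = 110*23 = 2530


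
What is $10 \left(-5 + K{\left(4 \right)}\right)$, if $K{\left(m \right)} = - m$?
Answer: $-90$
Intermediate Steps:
$10 \left(-5 + K{\left(4 \right)}\right) = 10 \left(-5 - 4\right) = 10 \left(-9\right) = -90$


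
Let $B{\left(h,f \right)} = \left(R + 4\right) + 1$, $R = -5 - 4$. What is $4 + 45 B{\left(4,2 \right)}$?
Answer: $-176$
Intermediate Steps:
$R = -9$
$B{\left(h,f \right)} = -4$ ($B{\left(h,f \right)} = \left(-9 + 4\right) + 1 = -5 + 1 = -4$)
$4 + 45 B{\left(4,2 \right)} = 4 + 45 \left(-4\right) = 4 - 180 = -176$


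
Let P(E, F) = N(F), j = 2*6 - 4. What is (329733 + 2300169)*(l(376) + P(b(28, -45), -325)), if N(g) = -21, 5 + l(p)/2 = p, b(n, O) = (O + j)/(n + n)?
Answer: 1896159342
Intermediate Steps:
j = 8 (j = 12 - 4 = 8)
b(n, O) = (8 + O)/(2*n) (b(n, O) = (O + 8)/(n + n) = (8 + O)/((2*n)) = (8 + O)*(1/(2*n)) = (8 + O)/(2*n))
l(p) = -10 + 2*p
P(E, F) = -21
(329733 + 2300169)*(l(376) + P(b(28, -45), -325)) = (329733 + 2300169)*((-10 + 2*376) - 21) = 2629902*((-10 + 752) - 21) = 2629902*(742 - 21) = 2629902*721 = 1896159342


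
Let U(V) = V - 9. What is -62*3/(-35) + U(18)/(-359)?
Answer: 66459/12565 ≈ 5.2892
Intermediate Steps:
U(V) = -9 + V
-62*3/(-35) + U(18)/(-359) = -62*3/(-35) + (-9 + 18)/(-359) = -186*(-1/35) + 9*(-1/359) = 186/35 - 9/359 = 66459/12565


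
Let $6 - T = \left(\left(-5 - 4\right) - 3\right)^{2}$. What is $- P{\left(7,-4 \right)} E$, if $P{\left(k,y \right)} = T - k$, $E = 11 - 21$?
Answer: $-1450$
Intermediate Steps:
$T = -138$ ($T = 6 - \left(\left(-5 - 4\right) - 3\right)^{2} = 6 - \left(-9 - 3\right)^{2} = 6 - \left(-12\right)^{2} = 6 - 144 = -138$)
$E = -10$ ($E = 11 - 21 = -10$)
$P{\left(k,y \right)} = -138 - k$
$- P{\left(7,-4 \right)} E = - (-138 - 7) \left(-10\right) = \left(-1\right) \left(-145\right) \left(-10\right) = 145 \left(-10\right) = -1450$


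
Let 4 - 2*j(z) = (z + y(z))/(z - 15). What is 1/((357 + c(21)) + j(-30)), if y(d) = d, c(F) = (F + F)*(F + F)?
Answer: 3/6367 ≈ 0.00047118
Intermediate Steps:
c(F) = 4*F² (c(F) = (2*F)*(2*F) = 4*F²)
j(z) = 2 - z/(-15 + z) (j(z) = 2 - (z + z)/(2*(z - 15)) = 2 - 2*z/(2*(-15 + z)) = 2 - z/(-15 + z))
1/((357 + c(21)) + j(-30)) = 1/((357 + 4*21²) + (-30 - 30)/(-15 - 30)) = 1/((357 + 4*441) - 60/(-45)) = 1/((357 + 1764) - 1/45*(-60)) = 1/(2121 + 4/3) = 1/(6367/3) = 3/6367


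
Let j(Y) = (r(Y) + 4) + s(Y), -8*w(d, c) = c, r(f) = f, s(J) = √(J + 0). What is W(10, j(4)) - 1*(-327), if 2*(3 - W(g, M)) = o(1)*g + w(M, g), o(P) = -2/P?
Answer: 2725/8 ≈ 340.63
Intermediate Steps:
s(J) = √J
w(d, c) = -c/8
j(Y) = 4 + Y + √Y (j(Y) = (Y + 4) + √Y = (4 + Y) + √Y = 4 + Y + √Y)
W(g, M) = 3 + 17*g/16 (W(g, M) = 3 - ((-2/1)*g - g/8)/2 = 3 - ((-2*1)*g - g/8)/2 = 3 - (-2*g - g/8)/2 = 3 - (-17)*g/16 = 3 + 17*g/16)
W(10, j(4)) - 1*(-327) = (3 + (17/16)*10) - 1*(-327) = (3 + 85/8) + 327 = 109/8 + 327 = 2725/8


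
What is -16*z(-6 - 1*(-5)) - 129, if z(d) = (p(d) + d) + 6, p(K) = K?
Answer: -193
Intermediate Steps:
z(d) = 6 + 2*d (z(d) = (d + d) + 6 = 2*d + 6 = 6 + 2*d)
-16*z(-6 - 1*(-5)) - 129 = -16*(6 + 2*(-6 - 1*(-5))) - 129 = -16*(6 + 2*(-6 + 5)) - 129 = -16*(6 + 2*(-1)) - 129 = -16*(6 - 2) - 129 = -16*4 - 129 = -64 - 129 = -193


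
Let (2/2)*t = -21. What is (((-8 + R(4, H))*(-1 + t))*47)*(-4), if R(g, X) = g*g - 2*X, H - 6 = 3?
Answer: -41360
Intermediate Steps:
H = 9 (H = 6 + 3 = 9)
t = -21
R(g, X) = g² - 2*X
(((-8 + R(4, H))*(-1 + t))*47)*(-4) = (((-8 + (4² - 2*9))*(-1 - 21))*47)*(-4) = (((-8 + (16 - 18))*(-22))*47)*(-4) = (((-8 - 2)*(-22))*47)*(-4) = (-10*(-22)*47)*(-4) = (220*47)*(-4) = 10340*(-4) = -41360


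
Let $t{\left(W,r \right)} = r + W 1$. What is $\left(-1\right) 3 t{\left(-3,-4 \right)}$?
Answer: $21$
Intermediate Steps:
$t{\left(W,r \right)} = W + r$ ($t{\left(W,r \right)} = r + W = W + r$)
$\left(-1\right) 3 t{\left(-3,-4 \right)} = \left(-1\right) 3 \left(-3 - 4\right) = \left(-3\right) \left(-7\right) = 21$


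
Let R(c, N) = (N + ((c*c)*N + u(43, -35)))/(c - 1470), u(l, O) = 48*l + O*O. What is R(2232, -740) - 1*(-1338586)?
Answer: -2666544679/762 ≈ -3.4994e+6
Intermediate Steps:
u(l, O) = O² + 48*l (u(l, O) = 48*l + O² = O² + 48*l)
R(c, N) = (3289 + N + N*c²)/(-1470 + c) (R(c, N) = (N + ((c*c)*N + ((-35)² + 48*43)))/(c - 1470) = (N + (c²*N + (1225 + 2064)))/(-1470 + c) = (N + (N*c² + 3289))/(-1470 + c) = (N + (3289 + N*c²))/(-1470 + c) = (3289 + N + N*c²)/(-1470 + c))
R(2232, -740) - 1*(-1338586) = (3289 - 740 - 740*2232²)/(-1470 + 2232) - 1*(-1338586) = (3289 - 740 - 740*4981824)/762 + 1338586 = (3289 - 740 - 3686549760)/762 + 1338586 = (1/762)*(-3686547211) + 1338586 = -3686547211/762 + 1338586 = -2666544679/762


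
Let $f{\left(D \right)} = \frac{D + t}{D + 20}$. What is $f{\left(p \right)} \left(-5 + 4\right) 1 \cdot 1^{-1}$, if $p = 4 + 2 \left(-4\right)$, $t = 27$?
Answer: $- \frac{23}{16} \approx -1.4375$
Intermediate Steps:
$p = -4$ ($p = 4 - 8 = -4$)
$f{\left(D \right)} = \frac{27 + D}{20 + D}$ ($f{\left(D \right)} = \frac{D + 27}{D + 20} = \frac{27 + D}{20 + D}$)
$f{\left(p \right)} \left(-5 + 4\right) 1 \cdot 1^{-1} = \frac{27 - 4}{20 - 4} \left(-5 + 4\right) 1 \cdot 1^{-1} = \frac{1}{16} \cdot 23 \left(- 1 \cdot 1\right) = \frac{1}{16} \cdot 23 \left(\left(-1\right) 1\right) = \frac{23}{16} \left(-1\right) = - \frac{23}{16}$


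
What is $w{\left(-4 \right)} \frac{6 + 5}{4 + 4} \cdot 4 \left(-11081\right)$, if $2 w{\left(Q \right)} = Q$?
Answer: $121891$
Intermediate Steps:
$w{\left(Q \right)} = \frac{Q}{2}$
$w{\left(-4 \right)} \frac{6 + 5}{4 + 4} \cdot 4 \left(-11081\right) = \frac{1}{2} \left(-4\right) \frac{6 + 5}{4 + 4} \cdot 4 \left(-11081\right) = - 2 \cdot \frac{11}{8} \cdot 4 \left(-11081\right) = - 2 \cdot 11 \cdot \frac{1}{8} \cdot 4 \left(-11081\right) = \left(-2\right) \frac{11}{8} \cdot 4 \left(-11081\right) = \left(- \frac{11}{4}\right) 4 \left(-11081\right) = \left(-11\right) \left(-11081\right) = 121891$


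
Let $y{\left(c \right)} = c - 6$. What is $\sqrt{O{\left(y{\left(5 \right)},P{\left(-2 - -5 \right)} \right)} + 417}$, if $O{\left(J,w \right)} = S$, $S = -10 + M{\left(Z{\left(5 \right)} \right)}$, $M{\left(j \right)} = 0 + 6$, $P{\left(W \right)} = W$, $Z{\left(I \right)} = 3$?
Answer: $\sqrt{413} \approx 20.322$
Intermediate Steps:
$M{\left(j \right)} = 6$
$S = -4$ ($S = -10 + 6 = -4$)
$y{\left(c \right)} = -6 + c$ ($y{\left(c \right)} = c - 6 = -6 + c$)
$O{\left(J,w \right)} = -4$
$\sqrt{O{\left(y{\left(5 \right)},P{\left(-2 - -5 \right)} \right)} + 417} = \sqrt{-4 + 417} = \sqrt{413}$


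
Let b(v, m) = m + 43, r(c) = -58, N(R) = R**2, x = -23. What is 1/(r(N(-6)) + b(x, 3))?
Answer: -1/12 ≈ -0.083333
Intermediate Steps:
b(v, m) = 43 + m
1/(r(N(-6)) + b(x, 3)) = 1/(-58 + (43 + 3)) = 1/(-58 + 46) = 1/(-12) = -1/12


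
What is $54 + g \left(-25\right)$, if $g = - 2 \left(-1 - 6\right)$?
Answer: $-296$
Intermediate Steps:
$g = 14$ ($g = \left(-2\right) \left(-7\right) = 14$)
$54 + g \left(-25\right) = 54 + 14 \left(-25\right) = 54 - 350 = -296$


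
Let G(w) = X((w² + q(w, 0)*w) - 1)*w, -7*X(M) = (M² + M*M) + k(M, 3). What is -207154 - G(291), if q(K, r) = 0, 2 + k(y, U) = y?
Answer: 4173371988020/7 ≈ 5.9620e+11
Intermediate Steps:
k(y, U) = -2 + y
X(M) = 2/7 - 2*M²/7 - M/7 (X(M) = -((M² + M*M) + (-2 + M))/7 = -((M² + M²) + (-2 + M))/7 = -(2*M² + (-2 + M))/7 = -(-2 + M + 2*M²)/7 = 2/7 - 2*M²/7 - M/7)
G(w) = w*(3/7 - 2*(-1 + w²)²/7 - w²/7) (G(w) = (2/7 - 2*((w² + 0*w) - 1)²/7 - ((w² + 0*w) - 1)/7)*w = (2/7 - 2*((w² + 0) - 1)²/7 - ((w² + 0) - 1)/7)*w = (2/7 - 2*(w² - 1)²/7 - (w² - 1)/7)*w = (2/7 - 2*(-1 + w²)²/7 - (-1 + w²)/7)*w = (2/7 - 2*(-1 + w²)²/7 + (⅐ - w²/7))*w = (3/7 - 2*(-1 + w²)²/7 - w²/7)*w = w*(3/7 - 2*(-1 + w²)²/7 - w²/7))
-207154 - G(291) = -207154 - 291*(1 - 2*291⁴ + 3*291²)/7 = -207154 - 291*(1 - 2*7170871761 + 3*84681)/7 = -207154 - 291*(1 - 14341743522 + 254043)/7 = -207154 - 291*(-14341489478)/7 = -207154 - 1*(-4173373438098/7) = -207154 + 4173373438098/7 = 4173371988020/7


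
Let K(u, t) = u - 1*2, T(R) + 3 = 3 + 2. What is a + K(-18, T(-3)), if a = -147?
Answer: -167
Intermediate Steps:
T(R) = 2 (T(R) = -3 + (3 + 2) = -3 + 5 = 2)
K(u, t) = -2 + u (K(u, t) = u - 2 = -2 + u)
a + K(-18, T(-3)) = -147 + (-2 - 18) = -147 - 20 = -167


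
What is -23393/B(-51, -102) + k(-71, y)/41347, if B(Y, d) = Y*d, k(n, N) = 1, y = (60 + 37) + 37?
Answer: -967225169/215087094 ≈ -4.4969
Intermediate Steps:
y = 134 (y = 97 + 37 = 134)
-23393/B(-51, -102) + k(-71, y)/41347 = -23393/((-51*(-102))) + 1/41347 = -23393/5202 + 1*(1/41347) = -23393*1/5202 + 1/41347 = -23393/5202 + 1/41347 = -967225169/215087094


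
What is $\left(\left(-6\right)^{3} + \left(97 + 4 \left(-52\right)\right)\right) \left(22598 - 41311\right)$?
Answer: $6119151$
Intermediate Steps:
$\left(\left(-6\right)^{3} + \left(97 + 4 \left(-52\right)\right)\right) \left(22598 - 41311\right) = \left(-216 + \left(97 - 208\right)\right) \left(-18713\right) = \left(-216 - 111\right) \left(-18713\right) = \left(-327\right) \left(-18713\right) = 6119151$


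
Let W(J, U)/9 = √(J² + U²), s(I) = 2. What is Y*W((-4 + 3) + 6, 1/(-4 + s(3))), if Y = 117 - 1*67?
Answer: 225*√101 ≈ 2261.2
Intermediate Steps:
Y = 50 (Y = 117 - 67 = 50)
W(J, U) = 9*√(J² + U²)
Y*W((-4 + 3) + 6, 1/(-4 + s(3))) = 50*(9*√(((-4 + 3) + 6)² + (1/(-4 + 2))²)) = 50*(9*√((-1 + 6)² + (1/(-2))²)) = 50*(9*√(5² + (-½)²)) = 50*(9*√(25 + ¼)) = 50*(9*√(101/4)) = 50*(9*(√101/2)) = 50*(9*√101/2) = 225*√101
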